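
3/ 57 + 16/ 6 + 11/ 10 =2177/ 570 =3.82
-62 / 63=-0.98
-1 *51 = -51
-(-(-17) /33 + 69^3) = -10840814 /33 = -328509.52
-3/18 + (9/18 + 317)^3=768143621/24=32005984.21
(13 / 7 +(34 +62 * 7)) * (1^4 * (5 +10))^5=2497584375 / 7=356797767.86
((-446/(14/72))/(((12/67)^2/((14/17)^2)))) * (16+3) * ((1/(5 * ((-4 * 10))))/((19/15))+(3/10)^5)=20202129507/14450000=1398.07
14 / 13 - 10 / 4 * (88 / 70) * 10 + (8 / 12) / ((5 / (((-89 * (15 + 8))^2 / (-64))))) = -382634779 / 43680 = -8759.95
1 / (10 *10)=1 / 100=0.01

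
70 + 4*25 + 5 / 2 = 345 / 2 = 172.50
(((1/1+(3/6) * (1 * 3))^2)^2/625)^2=1/256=0.00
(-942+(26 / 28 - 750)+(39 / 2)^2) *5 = -6554.11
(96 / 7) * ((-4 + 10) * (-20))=-11520 / 7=-1645.71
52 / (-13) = -4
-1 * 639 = -639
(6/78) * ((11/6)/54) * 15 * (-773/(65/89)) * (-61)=46162787/18252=2529.19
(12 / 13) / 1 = 12 / 13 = 0.92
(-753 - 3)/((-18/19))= 798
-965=-965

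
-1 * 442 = -442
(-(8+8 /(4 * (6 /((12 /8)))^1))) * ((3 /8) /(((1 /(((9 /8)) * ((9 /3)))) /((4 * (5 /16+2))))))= -50949 /512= -99.51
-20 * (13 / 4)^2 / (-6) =845 / 24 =35.21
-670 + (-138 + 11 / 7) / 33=-155725 / 231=-674.13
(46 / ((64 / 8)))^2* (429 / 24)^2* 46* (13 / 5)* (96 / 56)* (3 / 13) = 2239226847 / 4480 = 499827.42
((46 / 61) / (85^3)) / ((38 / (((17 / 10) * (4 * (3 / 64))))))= 0.00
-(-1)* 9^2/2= 81/2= 40.50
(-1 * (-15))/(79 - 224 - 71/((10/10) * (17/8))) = -85/1011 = -0.08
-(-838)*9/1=7542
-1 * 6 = -6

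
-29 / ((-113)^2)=-29 / 12769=-0.00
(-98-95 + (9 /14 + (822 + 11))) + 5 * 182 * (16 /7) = 38089 /14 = 2720.64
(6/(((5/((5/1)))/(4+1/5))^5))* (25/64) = 12252303/4000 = 3063.08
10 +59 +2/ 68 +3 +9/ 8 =9949/ 136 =73.15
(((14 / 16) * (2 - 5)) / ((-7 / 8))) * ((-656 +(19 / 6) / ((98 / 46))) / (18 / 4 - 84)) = 192427 / 7791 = 24.70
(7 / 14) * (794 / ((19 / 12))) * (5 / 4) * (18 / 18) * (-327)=-1947285 / 19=-102488.68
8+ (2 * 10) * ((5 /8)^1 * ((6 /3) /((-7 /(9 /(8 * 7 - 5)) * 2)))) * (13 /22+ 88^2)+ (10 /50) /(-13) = -827889891 /340340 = -2432.54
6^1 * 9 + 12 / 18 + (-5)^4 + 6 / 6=2042 / 3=680.67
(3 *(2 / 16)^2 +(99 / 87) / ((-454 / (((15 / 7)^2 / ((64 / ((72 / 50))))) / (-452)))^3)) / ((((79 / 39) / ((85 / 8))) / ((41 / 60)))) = 51291625198047579257440607157 / 305285458707372766711173349376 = 0.17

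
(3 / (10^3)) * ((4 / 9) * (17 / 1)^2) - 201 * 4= -602711 / 750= -803.61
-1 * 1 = -1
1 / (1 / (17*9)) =153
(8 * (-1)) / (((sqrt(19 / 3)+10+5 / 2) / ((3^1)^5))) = -291600 / 1799+7776 * sqrt(57) / 1799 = -129.46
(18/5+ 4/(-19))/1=322/95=3.39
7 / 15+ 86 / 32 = 757 / 240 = 3.15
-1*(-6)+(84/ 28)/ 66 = 133/ 22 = 6.05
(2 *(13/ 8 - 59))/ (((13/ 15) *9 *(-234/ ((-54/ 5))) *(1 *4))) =-459/ 2704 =-0.17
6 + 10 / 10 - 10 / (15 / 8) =1.67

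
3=3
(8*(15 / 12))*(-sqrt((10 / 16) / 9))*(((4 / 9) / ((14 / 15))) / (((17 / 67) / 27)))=-133.53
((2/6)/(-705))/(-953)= 1/2015595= 0.00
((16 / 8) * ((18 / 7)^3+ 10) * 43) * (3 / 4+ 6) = 5376591 / 343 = 15675.19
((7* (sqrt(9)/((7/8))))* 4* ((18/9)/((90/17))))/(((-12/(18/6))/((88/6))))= -5984/45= -132.98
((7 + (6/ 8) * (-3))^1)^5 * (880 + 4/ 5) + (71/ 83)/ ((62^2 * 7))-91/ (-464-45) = 774769762037193591/ 363770328320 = 2129832.21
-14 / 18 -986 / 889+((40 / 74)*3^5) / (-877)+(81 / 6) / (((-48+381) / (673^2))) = 9533383713373 / 519248898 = 18359.95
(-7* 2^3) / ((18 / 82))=-2296 / 9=-255.11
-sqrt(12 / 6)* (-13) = 18.38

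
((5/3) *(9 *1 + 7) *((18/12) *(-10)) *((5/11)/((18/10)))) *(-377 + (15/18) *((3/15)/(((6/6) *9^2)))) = 38080.60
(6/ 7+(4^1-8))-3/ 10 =-241/ 70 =-3.44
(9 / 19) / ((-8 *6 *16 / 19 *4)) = -3 / 1024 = -0.00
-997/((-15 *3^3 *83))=997/33615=0.03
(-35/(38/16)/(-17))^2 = 78400/104329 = 0.75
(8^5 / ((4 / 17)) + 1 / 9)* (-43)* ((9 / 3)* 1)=-53895211 / 3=-17965070.33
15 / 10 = 3 / 2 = 1.50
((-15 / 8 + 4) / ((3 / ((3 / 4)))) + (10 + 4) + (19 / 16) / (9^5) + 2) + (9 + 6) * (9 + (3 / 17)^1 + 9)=9289175983 / 32122656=289.18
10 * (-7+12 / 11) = -59.09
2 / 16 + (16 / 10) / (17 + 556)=2929 / 22920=0.13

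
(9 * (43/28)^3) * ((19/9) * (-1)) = -1510633/21952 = -68.82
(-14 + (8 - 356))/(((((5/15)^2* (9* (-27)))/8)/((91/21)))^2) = -3915392/6561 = -596.77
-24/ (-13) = 24/ 13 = 1.85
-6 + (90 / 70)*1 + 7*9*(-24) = -10617 / 7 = -1516.71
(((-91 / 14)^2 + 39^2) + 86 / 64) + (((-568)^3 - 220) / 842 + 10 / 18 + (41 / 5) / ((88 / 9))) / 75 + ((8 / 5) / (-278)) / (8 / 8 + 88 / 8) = -92964266335739 / 69520572000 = -1337.22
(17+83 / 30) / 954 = 593 / 28620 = 0.02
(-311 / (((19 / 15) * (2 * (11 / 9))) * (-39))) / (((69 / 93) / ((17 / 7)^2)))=125381205 / 6124118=20.47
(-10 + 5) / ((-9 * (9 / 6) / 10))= 100 / 27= 3.70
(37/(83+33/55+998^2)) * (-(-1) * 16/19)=0.00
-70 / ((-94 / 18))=630 / 47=13.40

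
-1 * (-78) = 78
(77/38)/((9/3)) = 77/114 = 0.68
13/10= 1.30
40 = 40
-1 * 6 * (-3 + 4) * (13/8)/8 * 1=-39/32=-1.22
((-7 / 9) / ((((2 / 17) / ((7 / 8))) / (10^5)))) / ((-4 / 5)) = 13015625 / 18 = 723090.28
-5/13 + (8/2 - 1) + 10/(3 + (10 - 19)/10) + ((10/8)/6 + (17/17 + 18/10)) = 113411/10920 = 10.39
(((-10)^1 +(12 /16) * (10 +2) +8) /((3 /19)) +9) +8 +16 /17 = 3176 /51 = 62.27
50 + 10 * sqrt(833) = 50 + 70 * sqrt(17) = 338.62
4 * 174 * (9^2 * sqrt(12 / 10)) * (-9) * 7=-3551688 * sqrt(30) / 5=-3890679.27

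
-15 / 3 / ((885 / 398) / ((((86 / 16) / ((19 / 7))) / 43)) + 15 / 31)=-43183 / 421191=-0.10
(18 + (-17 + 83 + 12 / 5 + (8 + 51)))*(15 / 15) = 727 / 5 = 145.40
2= 2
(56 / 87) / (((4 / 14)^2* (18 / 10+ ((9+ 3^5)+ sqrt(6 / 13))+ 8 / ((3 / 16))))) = 198291730 / 7455440843-51450* sqrt(78) / 7455440843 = 0.03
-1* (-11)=11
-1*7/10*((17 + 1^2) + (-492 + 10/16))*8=26509/10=2650.90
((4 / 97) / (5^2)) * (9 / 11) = 36 / 26675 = 0.00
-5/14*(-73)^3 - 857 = 138077.64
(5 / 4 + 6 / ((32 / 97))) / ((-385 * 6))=-0.01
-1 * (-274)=274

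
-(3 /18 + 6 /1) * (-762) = 4699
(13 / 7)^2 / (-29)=-169 / 1421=-0.12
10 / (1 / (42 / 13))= 420 / 13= 32.31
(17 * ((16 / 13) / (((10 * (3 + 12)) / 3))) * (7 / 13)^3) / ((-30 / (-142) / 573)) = 632593528 / 3570125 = 177.19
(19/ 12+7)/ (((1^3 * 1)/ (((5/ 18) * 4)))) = 515/ 54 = 9.54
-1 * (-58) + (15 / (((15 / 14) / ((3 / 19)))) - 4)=1068 / 19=56.21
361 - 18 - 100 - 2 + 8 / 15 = 3623 / 15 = 241.53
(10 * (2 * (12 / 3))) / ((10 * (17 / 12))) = 96 / 17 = 5.65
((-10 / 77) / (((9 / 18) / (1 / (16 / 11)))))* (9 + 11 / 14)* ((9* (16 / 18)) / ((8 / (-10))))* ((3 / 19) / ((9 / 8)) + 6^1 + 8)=247.10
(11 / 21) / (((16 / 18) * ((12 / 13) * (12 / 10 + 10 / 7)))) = 715 / 2944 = 0.24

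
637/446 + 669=299011/446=670.43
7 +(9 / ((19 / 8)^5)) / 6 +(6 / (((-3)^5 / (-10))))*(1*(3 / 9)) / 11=46511193665 / 6618612627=7.03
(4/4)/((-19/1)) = -1/19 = -0.05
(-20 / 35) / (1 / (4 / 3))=-16 / 21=-0.76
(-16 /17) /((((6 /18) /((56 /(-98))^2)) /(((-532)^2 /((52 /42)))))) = -46577664 /221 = -210758.66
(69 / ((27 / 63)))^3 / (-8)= -4173281 / 8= -521660.12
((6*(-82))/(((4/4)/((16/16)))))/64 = -123/16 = -7.69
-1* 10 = -10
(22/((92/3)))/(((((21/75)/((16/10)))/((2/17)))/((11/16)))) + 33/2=46068/2737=16.83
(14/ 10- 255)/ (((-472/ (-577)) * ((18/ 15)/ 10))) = -914545/ 354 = -2583.46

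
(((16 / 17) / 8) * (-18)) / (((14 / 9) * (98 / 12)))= -972 / 5831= -0.17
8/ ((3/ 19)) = 50.67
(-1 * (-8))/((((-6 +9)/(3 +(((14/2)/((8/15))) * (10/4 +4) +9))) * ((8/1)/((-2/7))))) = -519/56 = -9.27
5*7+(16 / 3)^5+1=1057324 / 243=4351.13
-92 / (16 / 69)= -1587 / 4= -396.75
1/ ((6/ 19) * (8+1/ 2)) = 19/ 51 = 0.37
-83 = -83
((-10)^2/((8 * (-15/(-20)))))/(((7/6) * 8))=25/14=1.79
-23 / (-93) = 23 / 93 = 0.25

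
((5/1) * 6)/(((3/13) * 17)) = 130/17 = 7.65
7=7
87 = 87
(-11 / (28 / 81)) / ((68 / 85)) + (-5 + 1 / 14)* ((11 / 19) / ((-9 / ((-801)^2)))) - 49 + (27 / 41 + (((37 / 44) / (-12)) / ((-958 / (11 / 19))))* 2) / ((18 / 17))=458858903245993 / 2256756768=203326.70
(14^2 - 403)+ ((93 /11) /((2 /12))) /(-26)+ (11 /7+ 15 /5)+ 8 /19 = -3879088 /19019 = -203.96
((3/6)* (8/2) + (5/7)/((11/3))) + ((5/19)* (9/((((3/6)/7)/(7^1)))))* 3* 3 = 2091.14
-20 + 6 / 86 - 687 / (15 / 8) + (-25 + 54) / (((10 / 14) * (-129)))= -249386 / 645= -386.64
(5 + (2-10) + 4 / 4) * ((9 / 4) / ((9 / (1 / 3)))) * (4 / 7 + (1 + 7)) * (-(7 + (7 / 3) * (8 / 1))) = 110 / 3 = 36.67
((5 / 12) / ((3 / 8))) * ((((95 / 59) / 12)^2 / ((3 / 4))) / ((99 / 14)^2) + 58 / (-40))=-26704986523 / 16580998566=-1.61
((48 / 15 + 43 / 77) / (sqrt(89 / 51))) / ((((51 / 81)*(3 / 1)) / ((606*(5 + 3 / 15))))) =205190388*sqrt(4539) / 2912525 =4746.43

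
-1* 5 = -5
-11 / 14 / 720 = -11 / 10080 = -0.00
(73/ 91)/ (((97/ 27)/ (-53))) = -104463/ 8827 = -11.83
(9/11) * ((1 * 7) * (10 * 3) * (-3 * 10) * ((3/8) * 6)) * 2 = -255150/11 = -23195.45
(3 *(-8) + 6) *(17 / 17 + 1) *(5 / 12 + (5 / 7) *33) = -6045 / 7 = -863.57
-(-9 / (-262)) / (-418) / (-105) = -3 / 3833060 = -0.00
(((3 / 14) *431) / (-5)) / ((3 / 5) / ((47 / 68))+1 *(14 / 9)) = -546939 / 71764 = -7.62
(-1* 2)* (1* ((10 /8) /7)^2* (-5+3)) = 25 /196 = 0.13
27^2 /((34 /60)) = 21870 /17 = 1286.47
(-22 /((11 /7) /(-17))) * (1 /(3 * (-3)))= -238 /9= -26.44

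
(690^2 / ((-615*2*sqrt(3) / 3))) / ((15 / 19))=-20102*sqrt(3) / 41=-849.21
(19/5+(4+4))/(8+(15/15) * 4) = 59/60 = 0.98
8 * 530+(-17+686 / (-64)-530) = 117833 / 32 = 3682.28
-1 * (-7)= 7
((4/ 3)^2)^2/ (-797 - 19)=-16/ 4131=-0.00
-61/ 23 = -2.65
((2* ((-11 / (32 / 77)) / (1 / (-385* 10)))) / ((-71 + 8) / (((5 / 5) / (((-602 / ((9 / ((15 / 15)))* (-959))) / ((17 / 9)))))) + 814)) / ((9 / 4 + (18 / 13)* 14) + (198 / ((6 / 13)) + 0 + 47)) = 49365891575 / 97835140552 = 0.50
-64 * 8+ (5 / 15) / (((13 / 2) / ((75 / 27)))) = -179662 / 351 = -511.86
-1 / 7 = -0.14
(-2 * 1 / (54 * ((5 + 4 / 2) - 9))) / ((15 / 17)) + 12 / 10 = 989 / 810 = 1.22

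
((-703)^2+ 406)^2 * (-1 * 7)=-1712507987575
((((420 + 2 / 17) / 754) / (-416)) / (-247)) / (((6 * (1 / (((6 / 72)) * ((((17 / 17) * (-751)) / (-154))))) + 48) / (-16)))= -2681821 / 1940051675328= -0.00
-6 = -6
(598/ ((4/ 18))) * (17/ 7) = 45747/ 7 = 6535.29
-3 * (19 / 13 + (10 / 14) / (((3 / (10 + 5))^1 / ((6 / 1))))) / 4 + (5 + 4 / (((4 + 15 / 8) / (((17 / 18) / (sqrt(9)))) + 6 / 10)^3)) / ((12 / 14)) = -11.33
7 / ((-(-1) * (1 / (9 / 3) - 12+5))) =-21 / 20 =-1.05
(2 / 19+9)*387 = 66951 / 19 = 3523.74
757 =757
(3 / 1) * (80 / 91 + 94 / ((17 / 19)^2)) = 9333342 / 26299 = 354.89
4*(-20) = -80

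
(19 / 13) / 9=19 / 117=0.16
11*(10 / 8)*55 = 3025 / 4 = 756.25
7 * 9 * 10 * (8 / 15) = 336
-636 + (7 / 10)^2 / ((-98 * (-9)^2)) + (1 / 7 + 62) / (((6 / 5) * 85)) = -1224906419 / 1927800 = -635.39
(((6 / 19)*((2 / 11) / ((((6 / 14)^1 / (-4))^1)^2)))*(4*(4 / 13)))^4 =6338465731314712576 / 4414114278317601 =1435.95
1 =1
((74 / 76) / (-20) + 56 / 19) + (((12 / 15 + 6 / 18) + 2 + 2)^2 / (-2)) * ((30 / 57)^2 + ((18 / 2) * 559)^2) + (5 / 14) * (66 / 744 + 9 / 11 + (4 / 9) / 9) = -333485973.23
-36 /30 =-6 /5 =-1.20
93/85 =1.09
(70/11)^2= 4900/121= 40.50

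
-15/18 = -0.83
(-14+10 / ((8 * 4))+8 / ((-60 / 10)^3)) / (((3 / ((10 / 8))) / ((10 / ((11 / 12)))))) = -13475 / 216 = -62.38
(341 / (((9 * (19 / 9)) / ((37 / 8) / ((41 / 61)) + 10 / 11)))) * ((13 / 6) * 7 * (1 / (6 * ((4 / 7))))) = 61669881 / 99712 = 618.48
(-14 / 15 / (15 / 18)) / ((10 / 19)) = -266 / 125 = -2.13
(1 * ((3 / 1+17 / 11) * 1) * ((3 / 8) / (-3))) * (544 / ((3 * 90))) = -340 / 297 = -1.14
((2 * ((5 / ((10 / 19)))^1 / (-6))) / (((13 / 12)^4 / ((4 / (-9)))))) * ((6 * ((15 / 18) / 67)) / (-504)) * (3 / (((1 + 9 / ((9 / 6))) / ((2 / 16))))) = -760 / 93765763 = -0.00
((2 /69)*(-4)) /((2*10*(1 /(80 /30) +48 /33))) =-176 /55545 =-0.00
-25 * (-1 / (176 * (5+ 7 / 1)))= 25 / 2112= 0.01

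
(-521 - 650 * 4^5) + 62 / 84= -27977051 / 42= -666120.26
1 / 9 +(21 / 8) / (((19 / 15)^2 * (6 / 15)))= 218401 / 51984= 4.20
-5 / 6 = -0.83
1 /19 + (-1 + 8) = 134 /19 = 7.05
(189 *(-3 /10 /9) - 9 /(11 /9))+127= 12467 /110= 113.34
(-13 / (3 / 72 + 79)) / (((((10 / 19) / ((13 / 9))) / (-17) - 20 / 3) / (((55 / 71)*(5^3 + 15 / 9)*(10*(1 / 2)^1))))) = 547616784 / 45389519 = 12.06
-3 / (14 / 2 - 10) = 1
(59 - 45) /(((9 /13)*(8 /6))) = 91 /6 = 15.17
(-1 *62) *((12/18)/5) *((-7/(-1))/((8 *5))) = -217/150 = -1.45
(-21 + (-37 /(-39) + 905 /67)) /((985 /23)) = -393277 /2573805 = -0.15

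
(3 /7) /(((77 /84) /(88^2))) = 25344 /7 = 3620.57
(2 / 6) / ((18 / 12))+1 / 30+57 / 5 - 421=-36841 / 90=-409.34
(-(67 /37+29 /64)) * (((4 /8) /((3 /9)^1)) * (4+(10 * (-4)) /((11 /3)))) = 305577 /13024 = 23.46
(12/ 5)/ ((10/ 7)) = 42/ 25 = 1.68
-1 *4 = -4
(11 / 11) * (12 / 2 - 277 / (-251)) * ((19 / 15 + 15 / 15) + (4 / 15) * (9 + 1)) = 131942 / 3765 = 35.04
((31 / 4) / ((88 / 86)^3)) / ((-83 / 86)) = -105982831 / 14140544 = -7.49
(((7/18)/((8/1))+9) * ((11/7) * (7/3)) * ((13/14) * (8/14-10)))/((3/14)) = -1355.57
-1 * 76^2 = -5776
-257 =-257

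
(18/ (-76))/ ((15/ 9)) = -27/ 190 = -0.14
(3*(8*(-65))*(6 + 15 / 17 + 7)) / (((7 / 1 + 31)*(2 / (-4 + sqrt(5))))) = 368160 / 323 - 92040*sqrt(5) / 323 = 502.64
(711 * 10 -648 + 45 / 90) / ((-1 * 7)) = -12925 / 14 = -923.21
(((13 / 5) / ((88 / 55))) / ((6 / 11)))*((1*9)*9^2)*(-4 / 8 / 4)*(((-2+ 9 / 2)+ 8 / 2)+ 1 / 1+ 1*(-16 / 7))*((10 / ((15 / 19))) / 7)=-16065621 / 6272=-2561.48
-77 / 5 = -15.40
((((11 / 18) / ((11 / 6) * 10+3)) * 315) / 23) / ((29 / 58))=1155 / 1472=0.78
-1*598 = -598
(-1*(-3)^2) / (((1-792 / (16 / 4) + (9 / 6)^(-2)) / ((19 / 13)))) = 1539 / 22997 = 0.07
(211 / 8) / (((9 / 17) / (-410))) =-735335 / 36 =-20425.97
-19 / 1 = -19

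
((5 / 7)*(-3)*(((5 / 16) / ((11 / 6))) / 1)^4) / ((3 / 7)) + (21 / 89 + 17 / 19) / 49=93688068457 / 4969015783424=0.02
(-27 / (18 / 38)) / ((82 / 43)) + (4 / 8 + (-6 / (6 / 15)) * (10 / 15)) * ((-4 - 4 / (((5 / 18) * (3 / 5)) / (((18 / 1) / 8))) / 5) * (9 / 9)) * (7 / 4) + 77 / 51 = 9102941 / 41820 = 217.67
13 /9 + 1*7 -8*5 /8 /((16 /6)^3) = 37697 /4608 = 8.18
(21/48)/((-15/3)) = -7/80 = -0.09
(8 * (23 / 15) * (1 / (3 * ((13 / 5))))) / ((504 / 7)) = 0.02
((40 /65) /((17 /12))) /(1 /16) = 1536 /221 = 6.95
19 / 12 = 1.58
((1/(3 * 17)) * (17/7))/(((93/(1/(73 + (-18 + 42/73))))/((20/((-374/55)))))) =-3650/134696457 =-0.00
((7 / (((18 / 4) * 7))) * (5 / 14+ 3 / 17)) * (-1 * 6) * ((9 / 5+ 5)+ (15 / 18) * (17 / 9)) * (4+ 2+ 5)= -26543 / 405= -65.54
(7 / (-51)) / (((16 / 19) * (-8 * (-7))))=-19 / 6528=-0.00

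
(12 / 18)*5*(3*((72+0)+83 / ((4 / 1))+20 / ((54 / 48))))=19895 / 18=1105.28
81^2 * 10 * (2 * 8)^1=1049760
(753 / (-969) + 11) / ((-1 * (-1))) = 3302 / 323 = 10.22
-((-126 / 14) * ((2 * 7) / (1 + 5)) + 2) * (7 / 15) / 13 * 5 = 133 / 39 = 3.41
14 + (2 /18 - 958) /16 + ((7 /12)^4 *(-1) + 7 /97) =-45.91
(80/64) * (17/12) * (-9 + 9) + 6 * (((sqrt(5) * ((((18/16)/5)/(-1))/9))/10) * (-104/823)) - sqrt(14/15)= -sqrt(210)/15 + 39 * sqrt(5)/20575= -0.96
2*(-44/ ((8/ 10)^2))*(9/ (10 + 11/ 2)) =-2475/ 31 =-79.84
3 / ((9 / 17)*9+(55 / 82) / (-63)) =263466 / 417511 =0.63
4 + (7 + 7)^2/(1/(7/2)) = 690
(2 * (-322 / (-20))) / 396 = 0.08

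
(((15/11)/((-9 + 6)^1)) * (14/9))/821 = -70/81279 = -0.00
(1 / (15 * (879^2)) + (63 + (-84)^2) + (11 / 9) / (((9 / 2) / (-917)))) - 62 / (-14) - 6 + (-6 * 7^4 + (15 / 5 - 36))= -1842555195484 / 243381915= -7570.63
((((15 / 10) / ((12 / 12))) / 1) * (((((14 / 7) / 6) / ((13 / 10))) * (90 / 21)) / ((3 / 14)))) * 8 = 800 / 13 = 61.54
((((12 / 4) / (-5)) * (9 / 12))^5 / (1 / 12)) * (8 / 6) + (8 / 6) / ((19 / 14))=7834207 / 11400000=0.69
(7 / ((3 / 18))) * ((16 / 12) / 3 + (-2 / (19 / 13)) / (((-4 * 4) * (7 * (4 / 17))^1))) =19013 / 912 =20.85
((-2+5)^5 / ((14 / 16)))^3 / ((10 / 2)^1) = 7346640384 / 1715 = 4283755.33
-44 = -44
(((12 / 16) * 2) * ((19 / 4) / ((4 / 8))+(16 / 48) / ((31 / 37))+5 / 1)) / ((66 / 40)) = 13855 / 1023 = 13.54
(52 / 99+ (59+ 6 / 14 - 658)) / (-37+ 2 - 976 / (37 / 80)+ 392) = 15334502 / 44955603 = 0.34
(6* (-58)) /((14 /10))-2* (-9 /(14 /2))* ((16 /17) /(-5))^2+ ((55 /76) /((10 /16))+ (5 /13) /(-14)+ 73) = -174.35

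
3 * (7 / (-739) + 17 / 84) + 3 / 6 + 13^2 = 3519269 / 20692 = 170.08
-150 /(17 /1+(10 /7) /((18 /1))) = -4725 /538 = -8.78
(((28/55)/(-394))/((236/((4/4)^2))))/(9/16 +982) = -56/10049885065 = -0.00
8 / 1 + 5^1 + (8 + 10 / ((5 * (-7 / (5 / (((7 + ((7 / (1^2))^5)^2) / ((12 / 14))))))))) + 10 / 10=22.00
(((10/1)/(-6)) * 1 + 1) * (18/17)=-12/17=-0.71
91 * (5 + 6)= 1001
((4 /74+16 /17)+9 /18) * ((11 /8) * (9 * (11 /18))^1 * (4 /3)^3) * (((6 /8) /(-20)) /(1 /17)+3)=1593207 /25160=63.32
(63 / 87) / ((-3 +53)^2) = 21 / 72500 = 0.00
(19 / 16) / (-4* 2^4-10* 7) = -19 / 2144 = -0.01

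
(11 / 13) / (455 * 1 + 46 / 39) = 33 / 17791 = 0.00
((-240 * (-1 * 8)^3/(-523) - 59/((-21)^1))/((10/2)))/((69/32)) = -21.53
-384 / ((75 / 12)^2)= -6144 / 625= -9.83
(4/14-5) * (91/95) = -429/95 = -4.52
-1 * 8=-8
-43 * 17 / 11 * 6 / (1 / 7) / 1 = -30702 / 11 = -2791.09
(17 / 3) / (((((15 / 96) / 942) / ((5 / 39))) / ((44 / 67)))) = 7515904 / 2613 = 2876.35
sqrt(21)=4.58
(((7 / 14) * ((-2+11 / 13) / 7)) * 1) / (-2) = 15 / 364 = 0.04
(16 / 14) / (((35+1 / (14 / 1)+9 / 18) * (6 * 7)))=0.00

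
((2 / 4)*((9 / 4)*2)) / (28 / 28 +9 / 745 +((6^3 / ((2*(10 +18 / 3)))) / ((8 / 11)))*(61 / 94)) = 5042160 / 15765197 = 0.32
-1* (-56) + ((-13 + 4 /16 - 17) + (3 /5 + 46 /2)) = 997 /20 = 49.85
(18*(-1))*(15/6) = -45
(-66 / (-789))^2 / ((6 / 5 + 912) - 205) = 2420 / 244927429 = 0.00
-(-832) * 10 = 8320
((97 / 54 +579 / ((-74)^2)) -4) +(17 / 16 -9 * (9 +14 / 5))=-317099573 / 2957040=-107.24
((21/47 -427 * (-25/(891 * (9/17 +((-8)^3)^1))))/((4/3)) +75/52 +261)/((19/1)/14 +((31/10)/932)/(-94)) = 230198415451340/1188933525351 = 193.62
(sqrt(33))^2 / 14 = 33 / 14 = 2.36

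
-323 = -323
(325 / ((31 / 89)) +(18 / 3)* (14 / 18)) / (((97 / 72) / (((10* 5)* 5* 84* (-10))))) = -146170056.53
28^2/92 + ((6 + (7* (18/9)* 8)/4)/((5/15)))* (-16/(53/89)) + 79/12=-2725.42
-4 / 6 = -2 / 3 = -0.67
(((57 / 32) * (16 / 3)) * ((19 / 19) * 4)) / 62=19 / 31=0.61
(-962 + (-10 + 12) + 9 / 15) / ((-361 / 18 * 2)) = 43173 / 1805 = 23.92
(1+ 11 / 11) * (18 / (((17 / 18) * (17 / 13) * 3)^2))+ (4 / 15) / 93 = 305872564 / 116511795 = 2.63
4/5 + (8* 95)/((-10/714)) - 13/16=-4341121/80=-54264.01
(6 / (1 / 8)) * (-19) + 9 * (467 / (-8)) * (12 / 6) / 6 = -8697 / 8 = -1087.12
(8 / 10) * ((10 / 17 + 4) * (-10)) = -624 / 17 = -36.71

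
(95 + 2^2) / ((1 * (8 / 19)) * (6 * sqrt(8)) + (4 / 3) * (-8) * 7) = -750519 / 560864- 50787 * sqrt(2) / 560864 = -1.47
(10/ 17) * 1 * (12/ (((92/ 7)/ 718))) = 150780/ 391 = 385.63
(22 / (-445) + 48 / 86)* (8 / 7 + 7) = 554838 / 133945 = 4.14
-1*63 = -63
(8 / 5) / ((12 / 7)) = 14 / 15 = 0.93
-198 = -198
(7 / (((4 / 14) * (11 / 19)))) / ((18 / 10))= 4655 / 198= 23.51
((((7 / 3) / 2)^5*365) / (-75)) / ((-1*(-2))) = -1226911 / 233280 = -5.26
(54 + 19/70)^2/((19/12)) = 43297203/23275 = 1860.25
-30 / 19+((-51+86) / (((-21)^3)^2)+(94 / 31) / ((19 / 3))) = -7939489399 / 7216606467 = -1.10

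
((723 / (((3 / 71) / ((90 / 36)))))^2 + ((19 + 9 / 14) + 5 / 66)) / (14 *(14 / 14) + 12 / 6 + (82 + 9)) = 1690841021995 / 98868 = 17102004.92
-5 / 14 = -0.36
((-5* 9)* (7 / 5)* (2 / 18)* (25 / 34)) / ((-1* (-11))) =-175 / 374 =-0.47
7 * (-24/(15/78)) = -4368/5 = -873.60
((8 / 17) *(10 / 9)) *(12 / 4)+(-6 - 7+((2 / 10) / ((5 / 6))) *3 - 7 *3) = -40432 / 1275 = -31.71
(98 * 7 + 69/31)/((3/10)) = 213350/93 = 2294.09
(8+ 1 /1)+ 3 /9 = 28 /3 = 9.33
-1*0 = 0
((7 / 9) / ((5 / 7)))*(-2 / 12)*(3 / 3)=-49 / 270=-0.18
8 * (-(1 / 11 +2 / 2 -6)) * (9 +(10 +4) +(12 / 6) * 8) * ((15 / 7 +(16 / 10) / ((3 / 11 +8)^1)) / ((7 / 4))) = 5510592 / 2695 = 2044.75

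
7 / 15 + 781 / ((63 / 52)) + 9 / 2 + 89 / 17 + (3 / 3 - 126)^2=174357053 / 10710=16279.84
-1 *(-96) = 96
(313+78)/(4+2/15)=5865/62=94.60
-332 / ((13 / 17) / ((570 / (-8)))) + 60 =402915 / 13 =30993.46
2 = 2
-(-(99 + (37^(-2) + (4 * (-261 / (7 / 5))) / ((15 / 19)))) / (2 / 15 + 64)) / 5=-12154656 / 4609423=-2.64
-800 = -800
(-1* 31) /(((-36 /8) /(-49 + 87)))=2356 /9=261.78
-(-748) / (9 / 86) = 64328 / 9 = 7147.56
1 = 1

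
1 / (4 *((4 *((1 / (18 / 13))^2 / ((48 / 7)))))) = 972 / 1183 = 0.82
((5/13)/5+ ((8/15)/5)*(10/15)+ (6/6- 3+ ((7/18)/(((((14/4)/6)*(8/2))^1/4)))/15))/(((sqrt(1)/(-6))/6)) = 21148/325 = 65.07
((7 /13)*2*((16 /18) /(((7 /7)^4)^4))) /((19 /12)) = 448 /741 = 0.60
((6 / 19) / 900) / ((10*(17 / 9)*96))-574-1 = -2971599999 / 5168000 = -575.00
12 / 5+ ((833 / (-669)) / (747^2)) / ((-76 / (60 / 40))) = 226971280933 / 94571365320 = 2.40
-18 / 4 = -9 / 2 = -4.50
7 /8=0.88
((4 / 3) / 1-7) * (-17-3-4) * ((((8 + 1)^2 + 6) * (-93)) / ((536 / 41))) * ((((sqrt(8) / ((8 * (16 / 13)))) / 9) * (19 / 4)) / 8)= -154770941 * sqrt(2) / 137216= -1595.14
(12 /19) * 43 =516 /19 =27.16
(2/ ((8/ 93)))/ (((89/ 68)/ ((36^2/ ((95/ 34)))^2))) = 3069726667776/ 803225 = 3821751.90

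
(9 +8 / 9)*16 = 1424 / 9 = 158.22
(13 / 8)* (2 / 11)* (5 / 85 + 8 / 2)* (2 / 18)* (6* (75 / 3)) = 7475 / 374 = 19.99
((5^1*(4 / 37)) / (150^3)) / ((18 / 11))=11 / 112387500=0.00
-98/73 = -1.34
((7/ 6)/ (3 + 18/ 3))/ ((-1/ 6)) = -7/ 9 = -0.78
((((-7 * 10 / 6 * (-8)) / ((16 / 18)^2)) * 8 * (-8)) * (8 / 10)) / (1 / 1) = -6048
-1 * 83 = -83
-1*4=-4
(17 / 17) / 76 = 0.01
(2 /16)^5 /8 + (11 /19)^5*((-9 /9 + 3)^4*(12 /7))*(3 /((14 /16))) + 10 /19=211283020567763 /31805630316544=6.64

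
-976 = -976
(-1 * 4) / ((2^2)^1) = -1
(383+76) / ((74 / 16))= 3672 / 37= 99.24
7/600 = 0.01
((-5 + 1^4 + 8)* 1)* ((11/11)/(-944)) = -1/236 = -0.00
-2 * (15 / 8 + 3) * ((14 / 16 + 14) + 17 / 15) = -24973 / 160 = -156.08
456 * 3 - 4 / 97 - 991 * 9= -732451 / 97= -7551.04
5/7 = 0.71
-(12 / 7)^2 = -144 / 49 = -2.94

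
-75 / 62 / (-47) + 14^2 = 571219 / 2914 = 196.03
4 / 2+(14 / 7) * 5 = 12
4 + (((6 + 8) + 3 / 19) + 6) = 459 / 19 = 24.16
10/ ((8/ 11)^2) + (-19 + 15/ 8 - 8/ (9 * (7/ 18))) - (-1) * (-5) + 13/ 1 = 1679/ 224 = 7.50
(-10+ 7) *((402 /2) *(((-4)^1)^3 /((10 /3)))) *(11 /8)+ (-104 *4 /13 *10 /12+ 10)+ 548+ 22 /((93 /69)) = 7657088 /465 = 16466.86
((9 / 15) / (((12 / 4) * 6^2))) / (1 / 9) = 1 / 20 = 0.05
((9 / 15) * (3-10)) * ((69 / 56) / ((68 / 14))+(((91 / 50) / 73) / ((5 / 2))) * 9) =-17900253 / 12410000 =-1.44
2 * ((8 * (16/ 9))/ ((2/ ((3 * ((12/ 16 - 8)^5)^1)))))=-20511149/ 24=-854631.21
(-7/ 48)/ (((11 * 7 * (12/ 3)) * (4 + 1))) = -1/ 10560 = -0.00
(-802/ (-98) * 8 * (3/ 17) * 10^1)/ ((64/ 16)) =24060/ 833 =28.88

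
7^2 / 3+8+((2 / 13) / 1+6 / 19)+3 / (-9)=6044 / 247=24.47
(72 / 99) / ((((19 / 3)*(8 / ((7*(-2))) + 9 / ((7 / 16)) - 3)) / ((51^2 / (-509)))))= -3672 / 106381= -0.03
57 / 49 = 1.16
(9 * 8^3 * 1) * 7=32256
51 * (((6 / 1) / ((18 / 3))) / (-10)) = -51 / 10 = -5.10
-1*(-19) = 19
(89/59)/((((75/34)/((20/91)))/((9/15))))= 0.09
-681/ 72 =-227/ 24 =-9.46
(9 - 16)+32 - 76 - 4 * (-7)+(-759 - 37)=-819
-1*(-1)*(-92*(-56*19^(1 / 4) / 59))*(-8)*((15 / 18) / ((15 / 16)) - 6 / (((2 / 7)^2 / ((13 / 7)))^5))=27126676688041*19^(1 / 4) / 1062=53328635873.04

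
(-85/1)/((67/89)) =-7565/67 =-112.91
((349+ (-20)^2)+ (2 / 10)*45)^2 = 574564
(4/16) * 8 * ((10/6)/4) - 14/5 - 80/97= -8123/2910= -2.79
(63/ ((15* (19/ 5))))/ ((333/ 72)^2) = 1344/ 26011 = 0.05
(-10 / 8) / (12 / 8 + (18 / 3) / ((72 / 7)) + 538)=-0.00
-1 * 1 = -1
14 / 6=7 / 3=2.33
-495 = -495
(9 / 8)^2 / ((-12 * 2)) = -27 / 512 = -0.05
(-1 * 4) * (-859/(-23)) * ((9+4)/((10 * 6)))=-11167/345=-32.37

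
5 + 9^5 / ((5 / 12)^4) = 1224443189 / 625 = 1959109.10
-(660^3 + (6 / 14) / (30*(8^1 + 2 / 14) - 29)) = -433256472003 / 1507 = -287496000.00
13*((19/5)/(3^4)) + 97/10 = 8351/810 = 10.31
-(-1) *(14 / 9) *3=14 / 3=4.67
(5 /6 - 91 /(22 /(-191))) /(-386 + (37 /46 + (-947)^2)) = 0.00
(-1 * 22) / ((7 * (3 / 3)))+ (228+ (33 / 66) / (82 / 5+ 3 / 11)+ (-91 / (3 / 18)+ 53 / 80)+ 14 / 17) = -398613023 / 1247120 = -319.63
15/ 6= 5/ 2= 2.50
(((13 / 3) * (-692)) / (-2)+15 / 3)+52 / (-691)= 3118327 / 2073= 1504.26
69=69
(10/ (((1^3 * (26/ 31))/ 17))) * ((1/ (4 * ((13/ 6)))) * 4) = 15810/ 169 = 93.55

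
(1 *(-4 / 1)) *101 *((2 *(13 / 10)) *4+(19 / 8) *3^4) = -819211 / 10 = -81921.10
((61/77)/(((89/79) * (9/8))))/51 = 38552/3145527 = 0.01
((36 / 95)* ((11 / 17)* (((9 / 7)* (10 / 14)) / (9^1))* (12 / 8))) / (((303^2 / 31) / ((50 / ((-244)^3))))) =-25575 / 586341775290992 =-0.00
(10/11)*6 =60/11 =5.45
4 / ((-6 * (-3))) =2 / 9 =0.22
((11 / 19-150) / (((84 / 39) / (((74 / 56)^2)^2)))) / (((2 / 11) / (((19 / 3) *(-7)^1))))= 760866260297 / 14751744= 51578.05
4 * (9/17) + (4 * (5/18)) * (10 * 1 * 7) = 12224/153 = 79.90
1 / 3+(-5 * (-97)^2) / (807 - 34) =-60.53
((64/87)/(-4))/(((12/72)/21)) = -672/29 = -23.17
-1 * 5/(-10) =1/2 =0.50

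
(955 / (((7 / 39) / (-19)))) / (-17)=707655 / 119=5946.68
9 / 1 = 9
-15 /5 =-3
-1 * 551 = -551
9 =9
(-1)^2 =1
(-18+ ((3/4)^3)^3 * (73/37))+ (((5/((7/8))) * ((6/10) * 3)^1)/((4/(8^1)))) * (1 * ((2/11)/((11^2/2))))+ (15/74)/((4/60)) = -1332891962937/90368638976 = -14.75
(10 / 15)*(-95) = -190 / 3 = -63.33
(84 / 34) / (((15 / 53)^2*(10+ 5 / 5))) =39326 / 14025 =2.80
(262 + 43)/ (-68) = -305/ 68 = -4.49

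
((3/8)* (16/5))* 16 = 96/5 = 19.20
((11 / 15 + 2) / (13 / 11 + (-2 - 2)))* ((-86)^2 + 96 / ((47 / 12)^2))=-7374566188 / 1027185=-7179.39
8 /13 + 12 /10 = 1.82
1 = 1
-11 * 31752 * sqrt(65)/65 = -349272 * sqrt(65)/65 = -43321.86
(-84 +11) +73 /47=-3358 /47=-71.45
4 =4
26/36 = 13/18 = 0.72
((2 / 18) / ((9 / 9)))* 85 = 85 / 9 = 9.44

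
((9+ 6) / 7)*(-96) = -1440 / 7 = -205.71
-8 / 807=-0.01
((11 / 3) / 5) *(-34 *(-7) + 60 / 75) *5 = 4378 / 5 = 875.60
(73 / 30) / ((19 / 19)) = 73 / 30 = 2.43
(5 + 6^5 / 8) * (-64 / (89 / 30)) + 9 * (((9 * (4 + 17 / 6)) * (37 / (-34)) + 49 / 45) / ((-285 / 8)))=-45406363586 / 2156025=-21060.22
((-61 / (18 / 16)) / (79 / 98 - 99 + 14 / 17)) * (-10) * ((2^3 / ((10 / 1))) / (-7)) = 929152 / 1459971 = 0.64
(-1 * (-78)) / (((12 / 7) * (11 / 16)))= 728 / 11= 66.18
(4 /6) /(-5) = -2 /15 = -0.13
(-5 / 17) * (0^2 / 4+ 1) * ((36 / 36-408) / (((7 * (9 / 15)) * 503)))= 10175 / 179571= 0.06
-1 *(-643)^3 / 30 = 8861590.23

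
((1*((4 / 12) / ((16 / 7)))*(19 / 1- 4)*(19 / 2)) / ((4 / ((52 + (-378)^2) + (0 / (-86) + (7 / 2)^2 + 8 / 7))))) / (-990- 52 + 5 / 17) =-6464171545 / 9067008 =-712.93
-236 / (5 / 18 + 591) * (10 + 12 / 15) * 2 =-458784 / 53215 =-8.62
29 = 29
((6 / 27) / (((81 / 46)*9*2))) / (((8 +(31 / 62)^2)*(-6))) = -0.00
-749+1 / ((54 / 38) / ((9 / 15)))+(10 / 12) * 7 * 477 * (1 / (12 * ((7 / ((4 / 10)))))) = -735.33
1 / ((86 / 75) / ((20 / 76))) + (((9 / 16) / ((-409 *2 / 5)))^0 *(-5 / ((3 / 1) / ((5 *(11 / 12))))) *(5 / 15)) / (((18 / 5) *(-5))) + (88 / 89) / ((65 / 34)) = 8160415391 / 9188014680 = 0.89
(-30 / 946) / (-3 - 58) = 15 / 28853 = 0.00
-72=-72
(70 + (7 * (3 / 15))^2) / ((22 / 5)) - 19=-291 / 110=-2.65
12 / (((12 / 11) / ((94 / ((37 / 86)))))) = 88924 / 37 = 2403.35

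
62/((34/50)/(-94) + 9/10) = 72850/1049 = 69.45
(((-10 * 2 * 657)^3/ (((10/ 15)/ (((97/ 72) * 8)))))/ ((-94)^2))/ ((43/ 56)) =-513493103592000/ 94987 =-5405930323.01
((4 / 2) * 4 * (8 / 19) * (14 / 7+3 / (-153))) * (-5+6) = 6464 / 969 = 6.67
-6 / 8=-0.75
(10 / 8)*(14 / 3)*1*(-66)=-385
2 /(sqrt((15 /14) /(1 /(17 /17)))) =1.93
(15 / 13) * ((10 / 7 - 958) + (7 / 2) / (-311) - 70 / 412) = -3218003835 / 2915003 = -1103.95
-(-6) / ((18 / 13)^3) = 2.26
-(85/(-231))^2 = -7225/53361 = -0.14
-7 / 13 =-0.54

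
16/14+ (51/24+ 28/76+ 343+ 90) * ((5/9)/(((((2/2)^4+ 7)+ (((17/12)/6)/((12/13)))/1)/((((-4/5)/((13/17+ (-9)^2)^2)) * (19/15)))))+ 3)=97829198777651/74814776200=1307.62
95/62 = 1.53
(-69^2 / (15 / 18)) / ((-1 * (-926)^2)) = 14283 / 2143690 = 0.01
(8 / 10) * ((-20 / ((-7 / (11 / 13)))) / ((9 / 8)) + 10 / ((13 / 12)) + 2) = 43832 / 4095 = 10.70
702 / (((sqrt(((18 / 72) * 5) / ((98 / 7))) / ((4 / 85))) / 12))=67392 * sqrt(70) / 425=1326.69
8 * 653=5224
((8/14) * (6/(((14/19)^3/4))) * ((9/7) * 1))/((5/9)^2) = 142.80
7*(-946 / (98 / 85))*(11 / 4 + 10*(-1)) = 1165945 / 28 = 41640.89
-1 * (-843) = 843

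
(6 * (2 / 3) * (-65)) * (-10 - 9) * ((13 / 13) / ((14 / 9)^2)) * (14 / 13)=15390 / 7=2198.57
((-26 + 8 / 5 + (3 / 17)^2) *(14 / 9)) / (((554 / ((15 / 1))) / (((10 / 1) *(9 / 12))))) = -7.70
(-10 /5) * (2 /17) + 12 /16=35 /68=0.51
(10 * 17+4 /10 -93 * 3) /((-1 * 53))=543 /265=2.05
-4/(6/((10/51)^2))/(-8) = 25/7803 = 0.00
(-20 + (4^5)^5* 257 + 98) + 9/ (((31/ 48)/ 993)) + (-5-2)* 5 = 8970044557815615717/ 31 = 289356276058568248.94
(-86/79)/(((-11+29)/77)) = -3311/711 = -4.66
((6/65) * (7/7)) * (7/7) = 6/65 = 0.09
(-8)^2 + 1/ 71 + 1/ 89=64.03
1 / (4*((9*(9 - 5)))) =1 / 144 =0.01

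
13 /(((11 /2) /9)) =234 /11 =21.27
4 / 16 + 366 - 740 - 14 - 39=-1707 / 4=-426.75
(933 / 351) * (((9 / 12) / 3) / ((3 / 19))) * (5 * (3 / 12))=29545 / 5616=5.26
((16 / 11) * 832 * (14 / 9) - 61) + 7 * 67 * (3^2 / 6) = 499951 / 198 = 2525.01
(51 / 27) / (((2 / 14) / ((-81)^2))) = 86751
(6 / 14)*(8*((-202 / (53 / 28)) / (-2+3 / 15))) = 32320 / 159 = 203.27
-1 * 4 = -4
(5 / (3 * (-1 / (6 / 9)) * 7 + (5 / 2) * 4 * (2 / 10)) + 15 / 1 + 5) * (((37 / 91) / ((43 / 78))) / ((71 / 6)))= 1558440 / 1260889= 1.24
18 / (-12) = -3 / 2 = -1.50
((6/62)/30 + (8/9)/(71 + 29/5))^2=982081/4483641600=0.00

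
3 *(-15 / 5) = -9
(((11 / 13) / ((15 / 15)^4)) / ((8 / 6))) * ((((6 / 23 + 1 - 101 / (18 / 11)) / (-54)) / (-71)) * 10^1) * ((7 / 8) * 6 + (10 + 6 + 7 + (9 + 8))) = -249183605 / 55025568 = -4.53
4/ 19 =0.21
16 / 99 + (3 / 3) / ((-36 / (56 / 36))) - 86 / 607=-25175 / 1081674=-0.02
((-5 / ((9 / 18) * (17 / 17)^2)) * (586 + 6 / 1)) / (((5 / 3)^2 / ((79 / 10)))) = -420912 / 25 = -16836.48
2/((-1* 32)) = -1/16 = -0.06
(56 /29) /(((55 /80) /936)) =838656 /319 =2629.02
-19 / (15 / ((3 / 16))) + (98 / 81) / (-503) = -781957 / 3259440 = -0.24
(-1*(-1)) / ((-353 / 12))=-12 / 353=-0.03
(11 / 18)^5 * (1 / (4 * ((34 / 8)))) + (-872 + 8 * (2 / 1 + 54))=-13619845093 / 32122656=-423.99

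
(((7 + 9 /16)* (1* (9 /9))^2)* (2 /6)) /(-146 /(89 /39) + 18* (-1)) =-10769 /350208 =-0.03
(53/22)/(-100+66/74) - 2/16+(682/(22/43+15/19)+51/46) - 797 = -2144939312281/7889594504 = -271.87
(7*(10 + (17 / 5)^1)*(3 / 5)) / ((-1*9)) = -469 / 75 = -6.25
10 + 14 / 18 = 97 / 9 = 10.78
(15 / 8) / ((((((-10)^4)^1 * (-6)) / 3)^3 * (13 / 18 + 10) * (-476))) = 27 / 587955200000000000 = 0.00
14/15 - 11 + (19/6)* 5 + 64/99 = 6349/990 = 6.41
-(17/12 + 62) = -761/12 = -63.42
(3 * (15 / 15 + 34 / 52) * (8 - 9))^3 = -2146689 / 17576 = -122.14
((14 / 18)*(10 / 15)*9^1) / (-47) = -14 / 141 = -0.10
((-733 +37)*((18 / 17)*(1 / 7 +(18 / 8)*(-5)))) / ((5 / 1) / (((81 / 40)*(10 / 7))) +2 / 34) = 78898212 / 17227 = 4579.92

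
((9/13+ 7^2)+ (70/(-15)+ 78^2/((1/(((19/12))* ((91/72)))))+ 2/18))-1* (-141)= 11570063/936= 12361.18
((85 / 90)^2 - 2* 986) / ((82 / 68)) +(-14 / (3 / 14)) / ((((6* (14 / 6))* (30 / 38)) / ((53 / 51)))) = -926301463 / 564570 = -1640.72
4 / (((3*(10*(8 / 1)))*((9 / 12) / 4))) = 4 / 45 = 0.09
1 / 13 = 0.08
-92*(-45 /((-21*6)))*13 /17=-2990 /119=-25.13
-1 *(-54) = 54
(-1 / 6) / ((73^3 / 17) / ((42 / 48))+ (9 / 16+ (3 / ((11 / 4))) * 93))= -10472 / 1649617743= -0.00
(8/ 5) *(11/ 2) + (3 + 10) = 109/ 5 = 21.80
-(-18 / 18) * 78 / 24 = 3.25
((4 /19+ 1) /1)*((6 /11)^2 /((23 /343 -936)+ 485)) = -142002 /177793165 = -0.00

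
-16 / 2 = -8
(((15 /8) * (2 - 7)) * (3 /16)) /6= -75 /256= -0.29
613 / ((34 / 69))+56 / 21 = 127163 / 102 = 1246.70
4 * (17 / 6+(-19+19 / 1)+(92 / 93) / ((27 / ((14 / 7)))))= 29194 / 2511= 11.63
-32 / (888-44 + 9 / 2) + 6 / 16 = 4579 / 13576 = 0.34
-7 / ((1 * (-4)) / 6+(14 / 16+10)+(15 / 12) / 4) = -336 / 505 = -0.67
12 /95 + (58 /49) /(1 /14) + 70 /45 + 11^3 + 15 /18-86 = 15131117 /11970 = 1264.09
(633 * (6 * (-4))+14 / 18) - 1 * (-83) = -135974 / 9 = -15108.22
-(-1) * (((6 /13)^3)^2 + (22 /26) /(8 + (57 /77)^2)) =26579930903 /244627506929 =0.11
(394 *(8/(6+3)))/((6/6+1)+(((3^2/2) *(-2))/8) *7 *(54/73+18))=-230096/95643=-2.41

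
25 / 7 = 3.57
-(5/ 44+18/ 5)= -817/ 220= -3.71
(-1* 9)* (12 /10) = -54 /5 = -10.80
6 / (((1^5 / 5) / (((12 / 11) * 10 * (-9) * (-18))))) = 583200 / 11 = 53018.18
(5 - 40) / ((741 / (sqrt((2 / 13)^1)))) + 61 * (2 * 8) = 975.98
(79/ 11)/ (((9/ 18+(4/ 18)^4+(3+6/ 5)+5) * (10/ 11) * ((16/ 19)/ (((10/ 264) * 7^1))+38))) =344682135/ 17430751414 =0.02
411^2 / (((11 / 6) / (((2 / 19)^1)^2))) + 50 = 4252654 / 3971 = 1070.93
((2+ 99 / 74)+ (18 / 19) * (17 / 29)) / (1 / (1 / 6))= 158741 / 244644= 0.65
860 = 860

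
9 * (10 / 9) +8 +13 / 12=229 / 12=19.08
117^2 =13689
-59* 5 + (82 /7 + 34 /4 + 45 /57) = -274.00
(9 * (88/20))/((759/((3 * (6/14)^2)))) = 162/5635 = 0.03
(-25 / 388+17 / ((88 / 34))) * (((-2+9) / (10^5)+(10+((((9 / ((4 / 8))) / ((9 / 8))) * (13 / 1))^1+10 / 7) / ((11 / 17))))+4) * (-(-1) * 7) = 15372.50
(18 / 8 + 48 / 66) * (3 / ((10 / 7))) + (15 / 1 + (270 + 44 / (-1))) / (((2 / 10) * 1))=532951 / 440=1211.25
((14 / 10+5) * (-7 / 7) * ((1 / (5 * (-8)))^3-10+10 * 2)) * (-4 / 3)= 85.33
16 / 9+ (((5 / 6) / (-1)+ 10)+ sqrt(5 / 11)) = sqrt(55) / 11+ 197 / 18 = 11.62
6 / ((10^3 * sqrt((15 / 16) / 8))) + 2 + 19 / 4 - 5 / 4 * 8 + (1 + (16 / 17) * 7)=2 * sqrt(30) / 625 + 295 / 68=4.36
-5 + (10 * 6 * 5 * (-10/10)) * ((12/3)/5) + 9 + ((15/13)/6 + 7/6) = -9151/39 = -234.64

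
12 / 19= 0.63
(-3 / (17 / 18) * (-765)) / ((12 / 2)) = 405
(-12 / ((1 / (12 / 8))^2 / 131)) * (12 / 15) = -14148 / 5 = -2829.60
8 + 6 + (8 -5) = 17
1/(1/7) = 7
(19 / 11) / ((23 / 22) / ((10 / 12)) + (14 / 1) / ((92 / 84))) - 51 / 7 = -890312 / 124299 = -7.16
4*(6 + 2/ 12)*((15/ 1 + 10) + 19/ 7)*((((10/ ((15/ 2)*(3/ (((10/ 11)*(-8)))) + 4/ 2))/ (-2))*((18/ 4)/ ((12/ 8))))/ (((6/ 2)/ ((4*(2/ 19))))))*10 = 36751360/ 2793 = 13158.38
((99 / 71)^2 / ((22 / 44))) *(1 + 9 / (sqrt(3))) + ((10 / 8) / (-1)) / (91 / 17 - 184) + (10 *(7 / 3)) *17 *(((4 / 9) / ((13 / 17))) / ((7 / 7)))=254.64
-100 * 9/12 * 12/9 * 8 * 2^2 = -3200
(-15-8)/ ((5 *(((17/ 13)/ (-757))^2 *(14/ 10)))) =-1101058.56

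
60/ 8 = 15/ 2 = 7.50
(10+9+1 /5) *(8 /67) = 768 /335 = 2.29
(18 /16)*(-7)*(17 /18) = -7.44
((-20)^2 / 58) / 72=25 / 261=0.10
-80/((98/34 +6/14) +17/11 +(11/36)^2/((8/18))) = -15.79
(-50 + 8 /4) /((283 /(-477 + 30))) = 21456 /283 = 75.82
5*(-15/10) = -15/2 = -7.50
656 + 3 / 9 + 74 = 2191 / 3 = 730.33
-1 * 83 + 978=895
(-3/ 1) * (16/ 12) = -4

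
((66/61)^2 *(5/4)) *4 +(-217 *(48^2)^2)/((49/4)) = -2449324223604/26047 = -94034791.86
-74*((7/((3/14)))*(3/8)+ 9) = -3145/2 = -1572.50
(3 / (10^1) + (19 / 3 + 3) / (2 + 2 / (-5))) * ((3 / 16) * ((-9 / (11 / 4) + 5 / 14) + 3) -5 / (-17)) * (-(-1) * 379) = 113172811 / 157080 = 720.48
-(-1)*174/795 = 58/265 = 0.22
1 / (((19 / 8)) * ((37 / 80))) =640 / 703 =0.91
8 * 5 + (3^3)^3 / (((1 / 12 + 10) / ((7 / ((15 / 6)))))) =5505.69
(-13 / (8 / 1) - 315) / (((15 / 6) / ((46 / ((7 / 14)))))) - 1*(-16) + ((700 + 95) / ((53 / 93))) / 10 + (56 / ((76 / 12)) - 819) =-12306.46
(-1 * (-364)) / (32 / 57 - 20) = -5187 / 277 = -18.73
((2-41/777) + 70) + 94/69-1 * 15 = 58.31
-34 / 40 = -17 / 20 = -0.85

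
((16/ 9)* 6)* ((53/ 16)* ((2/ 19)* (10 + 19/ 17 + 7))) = 65296/ 969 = 67.38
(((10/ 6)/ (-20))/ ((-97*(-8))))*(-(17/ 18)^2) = 0.00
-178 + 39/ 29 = -5123/ 29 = -176.66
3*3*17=153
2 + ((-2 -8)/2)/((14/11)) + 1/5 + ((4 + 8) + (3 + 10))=1629/70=23.27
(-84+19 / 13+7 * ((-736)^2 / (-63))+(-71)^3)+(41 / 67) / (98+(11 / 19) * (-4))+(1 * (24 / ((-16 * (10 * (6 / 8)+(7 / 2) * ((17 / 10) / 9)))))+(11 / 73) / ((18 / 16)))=-5462339637627461 / 13062110022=-418182.03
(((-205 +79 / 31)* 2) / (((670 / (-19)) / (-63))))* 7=-52586604 / 10385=-5063.71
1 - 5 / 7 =2 / 7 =0.29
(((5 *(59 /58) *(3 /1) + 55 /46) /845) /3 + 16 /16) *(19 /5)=6466916 /1690845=3.82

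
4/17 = 0.24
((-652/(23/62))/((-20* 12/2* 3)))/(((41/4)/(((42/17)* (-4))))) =-1131872/240465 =-4.71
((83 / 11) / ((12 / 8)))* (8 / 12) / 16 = 83 / 396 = 0.21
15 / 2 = 7.50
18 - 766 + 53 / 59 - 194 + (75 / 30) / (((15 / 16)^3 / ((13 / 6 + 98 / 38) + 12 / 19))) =-2099289367 / 2270025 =-924.79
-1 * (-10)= 10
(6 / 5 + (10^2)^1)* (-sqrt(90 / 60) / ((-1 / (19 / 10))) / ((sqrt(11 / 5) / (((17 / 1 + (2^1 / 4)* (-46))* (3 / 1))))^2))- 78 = -78 + 70794* sqrt(6) / 5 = 34603.84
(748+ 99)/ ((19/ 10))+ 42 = 9268/ 19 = 487.79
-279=-279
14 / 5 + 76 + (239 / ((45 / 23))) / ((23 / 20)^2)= 177158 / 1035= 171.17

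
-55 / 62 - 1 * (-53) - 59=-427 / 62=-6.89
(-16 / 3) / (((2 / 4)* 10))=-16 / 15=-1.07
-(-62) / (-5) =-62 / 5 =-12.40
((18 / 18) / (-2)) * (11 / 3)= -11 / 6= -1.83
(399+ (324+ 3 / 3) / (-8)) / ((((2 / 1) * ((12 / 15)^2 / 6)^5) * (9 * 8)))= 755947265625 / 4194304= 180231.87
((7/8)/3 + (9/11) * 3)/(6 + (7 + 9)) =725/5808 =0.12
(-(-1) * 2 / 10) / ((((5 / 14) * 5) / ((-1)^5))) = -14 / 125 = -0.11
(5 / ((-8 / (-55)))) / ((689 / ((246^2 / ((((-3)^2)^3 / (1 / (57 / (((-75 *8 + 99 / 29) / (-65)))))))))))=533187985 / 799519734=0.67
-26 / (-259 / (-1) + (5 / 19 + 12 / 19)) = -247 / 2469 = -0.10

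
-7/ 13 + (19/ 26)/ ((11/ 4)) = -3/ 11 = -0.27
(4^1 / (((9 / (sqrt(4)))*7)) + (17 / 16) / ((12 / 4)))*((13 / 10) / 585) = 97 / 90720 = 0.00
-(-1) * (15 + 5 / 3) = 16.67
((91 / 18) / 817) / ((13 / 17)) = 119 / 14706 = 0.01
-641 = -641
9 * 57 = 513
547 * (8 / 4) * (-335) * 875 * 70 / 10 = -2244751250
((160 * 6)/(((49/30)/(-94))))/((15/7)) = -180480/7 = -25782.86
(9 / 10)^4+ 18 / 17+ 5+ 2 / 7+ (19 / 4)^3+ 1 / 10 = 543937161 / 4760000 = 114.27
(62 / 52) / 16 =0.07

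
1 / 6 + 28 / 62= 115 / 186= 0.62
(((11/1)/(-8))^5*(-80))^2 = 648435615025/4194304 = 154599.10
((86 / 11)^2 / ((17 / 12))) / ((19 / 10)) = 887520 / 39083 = 22.71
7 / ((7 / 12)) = 12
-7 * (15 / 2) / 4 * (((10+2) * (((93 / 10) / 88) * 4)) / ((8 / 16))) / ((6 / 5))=-9765 / 88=-110.97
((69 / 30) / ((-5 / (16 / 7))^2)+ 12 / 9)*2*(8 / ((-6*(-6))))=133328 / 165375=0.81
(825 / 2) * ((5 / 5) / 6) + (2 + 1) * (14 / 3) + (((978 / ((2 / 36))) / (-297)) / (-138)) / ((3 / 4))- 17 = 604067 / 9108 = 66.32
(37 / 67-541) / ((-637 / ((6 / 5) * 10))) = 434520 / 42679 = 10.18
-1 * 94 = -94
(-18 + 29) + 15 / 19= 224 / 19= 11.79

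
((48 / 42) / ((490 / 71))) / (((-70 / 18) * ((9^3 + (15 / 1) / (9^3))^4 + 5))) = -8912220928956 / 59117547339380417443780525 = -0.00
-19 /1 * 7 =-133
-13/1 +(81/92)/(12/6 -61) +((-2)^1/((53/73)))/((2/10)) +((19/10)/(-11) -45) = -1138615273/15822620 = -71.96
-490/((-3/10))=4900/3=1633.33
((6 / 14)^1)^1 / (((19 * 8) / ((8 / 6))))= 1 / 266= 0.00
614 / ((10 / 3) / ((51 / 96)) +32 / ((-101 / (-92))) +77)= 3162714 / 579091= 5.46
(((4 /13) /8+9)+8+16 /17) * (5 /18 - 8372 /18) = -7388061 /884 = -8357.54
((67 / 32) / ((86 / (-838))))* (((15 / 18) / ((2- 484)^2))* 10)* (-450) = 52636875 / 159838912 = 0.33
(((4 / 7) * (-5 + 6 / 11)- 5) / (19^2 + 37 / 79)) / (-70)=6557 / 21988120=0.00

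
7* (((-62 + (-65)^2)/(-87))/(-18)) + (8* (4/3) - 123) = -146773/1566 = -93.72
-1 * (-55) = 55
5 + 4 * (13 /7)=87 /7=12.43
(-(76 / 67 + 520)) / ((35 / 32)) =-159616 / 335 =-476.47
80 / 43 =1.86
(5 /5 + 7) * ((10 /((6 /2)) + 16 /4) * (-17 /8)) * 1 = -374 /3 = -124.67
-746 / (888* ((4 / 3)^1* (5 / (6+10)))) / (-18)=0.11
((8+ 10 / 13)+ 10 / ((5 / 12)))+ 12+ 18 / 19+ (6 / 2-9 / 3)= 11292 / 247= 45.72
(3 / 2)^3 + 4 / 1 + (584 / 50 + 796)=163011 / 200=815.06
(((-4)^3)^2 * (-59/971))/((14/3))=-362496/6797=-53.33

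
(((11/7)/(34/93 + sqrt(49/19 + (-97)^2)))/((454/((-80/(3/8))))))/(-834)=0.00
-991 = -991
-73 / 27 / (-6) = 0.45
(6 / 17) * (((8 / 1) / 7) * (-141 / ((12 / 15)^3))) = -52875 / 476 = -111.08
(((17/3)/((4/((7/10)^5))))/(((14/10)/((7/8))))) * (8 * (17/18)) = 4857223/4320000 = 1.12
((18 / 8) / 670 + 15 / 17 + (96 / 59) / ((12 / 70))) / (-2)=-27894427 / 5376080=-5.19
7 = 7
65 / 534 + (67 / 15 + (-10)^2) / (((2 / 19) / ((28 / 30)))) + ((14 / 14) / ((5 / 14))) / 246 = 1521202043 / 1642050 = 926.40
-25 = -25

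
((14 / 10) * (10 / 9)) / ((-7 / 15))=-10 / 3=-3.33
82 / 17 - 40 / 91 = 6782 / 1547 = 4.38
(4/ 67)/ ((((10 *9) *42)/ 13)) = 13/ 63315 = 0.00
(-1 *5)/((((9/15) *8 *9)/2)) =-25/108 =-0.23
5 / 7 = 0.71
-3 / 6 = -1 / 2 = -0.50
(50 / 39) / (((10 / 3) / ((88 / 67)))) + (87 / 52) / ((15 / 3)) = 14629 / 17420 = 0.84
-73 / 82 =-0.89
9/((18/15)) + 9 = 33/2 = 16.50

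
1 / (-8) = -1 / 8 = -0.12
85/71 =1.20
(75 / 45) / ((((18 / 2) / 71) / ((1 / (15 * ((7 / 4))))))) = 284 / 567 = 0.50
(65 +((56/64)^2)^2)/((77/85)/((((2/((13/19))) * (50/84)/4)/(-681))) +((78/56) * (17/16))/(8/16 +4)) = -227773987875/4924237595264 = -0.05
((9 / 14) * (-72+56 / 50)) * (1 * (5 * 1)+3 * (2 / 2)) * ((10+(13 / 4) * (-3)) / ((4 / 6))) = -23922 / 175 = -136.70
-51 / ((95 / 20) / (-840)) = 171360 / 19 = 9018.95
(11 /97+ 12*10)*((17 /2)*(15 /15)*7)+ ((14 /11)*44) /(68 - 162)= 65158611 /9118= 7146.15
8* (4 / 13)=32 / 13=2.46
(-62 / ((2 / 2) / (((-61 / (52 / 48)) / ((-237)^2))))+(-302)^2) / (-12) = -5549744381 / 730197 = -7600.34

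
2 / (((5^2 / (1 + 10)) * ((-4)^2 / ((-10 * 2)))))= -11 / 10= -1.10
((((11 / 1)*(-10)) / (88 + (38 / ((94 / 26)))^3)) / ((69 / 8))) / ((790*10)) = -1142053 / 883676654760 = -0.00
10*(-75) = -750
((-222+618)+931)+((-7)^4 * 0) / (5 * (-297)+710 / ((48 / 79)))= 1327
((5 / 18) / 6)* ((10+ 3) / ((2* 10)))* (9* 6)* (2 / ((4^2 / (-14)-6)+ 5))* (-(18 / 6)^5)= 7371 / 20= 368.55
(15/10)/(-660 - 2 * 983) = -3/5252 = -0.00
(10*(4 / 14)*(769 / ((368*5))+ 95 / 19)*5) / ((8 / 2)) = 49845 / 2576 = 19.35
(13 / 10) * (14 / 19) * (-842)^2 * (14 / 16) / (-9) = -112902517 / 1710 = -66024.86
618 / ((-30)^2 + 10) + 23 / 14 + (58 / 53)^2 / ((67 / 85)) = 657878339 / 171264730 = 3.84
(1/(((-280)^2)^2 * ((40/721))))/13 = 103/456601600000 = 0.00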